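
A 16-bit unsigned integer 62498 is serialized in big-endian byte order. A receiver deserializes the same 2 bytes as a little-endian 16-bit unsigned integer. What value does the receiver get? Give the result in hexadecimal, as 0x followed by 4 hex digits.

62498 in 16-bit hexadecimal is 0xF422.
Stored big-endian, the bytes at ascending addresses are F4 22.
Read back as little-endian, the first byte is least significant, giving 0x22F4.

0x22F4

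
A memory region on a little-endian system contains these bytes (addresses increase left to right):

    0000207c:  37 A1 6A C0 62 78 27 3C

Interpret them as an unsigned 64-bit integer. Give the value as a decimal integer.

4334565531897733431

Little-endian: lowest address holds the least-significant byte.
Reassemble most-significant byte first: 3C 27 78 62 C0 6A A1 37 → 0x3C277862C06AA137.
0x3C277862C06AA137 = 4334565531897733431.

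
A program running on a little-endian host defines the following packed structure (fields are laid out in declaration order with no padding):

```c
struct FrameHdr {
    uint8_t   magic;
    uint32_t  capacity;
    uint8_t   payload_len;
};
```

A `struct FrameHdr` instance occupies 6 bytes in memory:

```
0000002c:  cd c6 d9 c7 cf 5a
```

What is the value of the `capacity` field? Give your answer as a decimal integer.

`capacity` follows `magic` (1 byte), so it starts at byte offset 1 and occupies 4 bytes.
Bytes at offsets 1..4: C6 D9 C7 CF.
Little-endian stores the least-significant byte at the lowest address.
Reassemble most-significant byte first: CF C7 D9 C6 → 0xCFC7D9C6.
0xCFC7D9C6 = 3485981126.

3485981126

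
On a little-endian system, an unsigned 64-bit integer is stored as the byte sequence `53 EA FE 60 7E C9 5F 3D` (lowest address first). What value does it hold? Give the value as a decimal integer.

In little-endian order the low byte comes first in memory.
Reassemble most-significant byte first: 3D 5F C9 7E 60 FE EA 53 → 0x3D5FC97E60FEEA53.
0x3D5FC97E60FEEA53 = 4422474903731497555.

4422474903731497555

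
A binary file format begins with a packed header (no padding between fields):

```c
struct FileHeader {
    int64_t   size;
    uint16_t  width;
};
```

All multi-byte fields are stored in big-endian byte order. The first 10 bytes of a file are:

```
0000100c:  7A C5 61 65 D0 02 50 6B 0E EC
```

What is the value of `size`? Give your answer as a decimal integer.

8846584132948611179

`size` is the first field, at byte offset 0, occupying 8 bytes.
Bytes at offsets 0..7: 7A C5 61 65 D0 02 50 6B.
Big-endian: lowest address holds the most-significant byte.
The bytes are already most-significant first: 0x7AC56165D002506B.
0x7AC56165D002506B = 8846584132948611179.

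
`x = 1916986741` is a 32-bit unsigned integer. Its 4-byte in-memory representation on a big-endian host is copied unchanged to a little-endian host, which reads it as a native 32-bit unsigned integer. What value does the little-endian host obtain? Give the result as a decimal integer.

1916986741 in 32-bit hexadecimal is 0x7242E575.
Stored big-endian, the bytes at ascending addresses are 72 42 E5 75.
Read back as little-endian, the first byte is least significant, giving 0x75E54272.
0x75E54272 = 1977959026.

1977959026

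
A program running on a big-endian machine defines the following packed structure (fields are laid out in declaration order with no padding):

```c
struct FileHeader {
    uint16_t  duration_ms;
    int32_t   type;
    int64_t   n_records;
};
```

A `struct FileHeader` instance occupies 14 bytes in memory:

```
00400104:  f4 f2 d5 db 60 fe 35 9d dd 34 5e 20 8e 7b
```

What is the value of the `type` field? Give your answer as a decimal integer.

`type` follows `duration_ms` (2 bytes), so it starts at byte offset 2 and occupies 4 bytes.
Bytes at offsets 2..5: D5 DB 60 FE.
Big-endian stores the most-significant byte at the lowest address.
The bytes are already most-significant first: 0xD5DB60FE.
Top bit is set, so as a signed 32-bit value this is 0xD5DB60FE − 2^32 = -707043074.

-707043074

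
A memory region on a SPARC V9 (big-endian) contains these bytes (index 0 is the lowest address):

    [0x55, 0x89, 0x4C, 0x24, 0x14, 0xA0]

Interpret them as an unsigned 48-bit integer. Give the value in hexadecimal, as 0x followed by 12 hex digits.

0x55894C2414A0

Big-endian stores the most-significant byte at the lowest address.
The bytes are already most-significant first: 0x55894C2414A0.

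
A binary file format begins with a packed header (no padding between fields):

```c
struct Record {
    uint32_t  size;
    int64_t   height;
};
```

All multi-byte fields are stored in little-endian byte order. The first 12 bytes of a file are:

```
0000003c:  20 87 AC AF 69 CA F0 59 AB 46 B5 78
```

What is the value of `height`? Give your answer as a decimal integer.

8697935957098285673

`height` follows `size` (4 bytes), so it starts at byte offset 4 and occupies 8 bytes.
Bytes at offsets 4..11: 69 CA F0 59 AB 46 B5 78.
Little-endian stores the least-significant byte at the lowest address.
Reassemble most-significant byte first: 78 B5 46 AB 59 F0 CA 69 → 0x78B546AB59F0CA69.
0x78B546AB59F0CA69 = 8697935957098285673.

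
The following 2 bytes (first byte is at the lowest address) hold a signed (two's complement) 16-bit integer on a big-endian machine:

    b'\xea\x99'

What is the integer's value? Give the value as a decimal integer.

Big-endian: lowest address holds the most-significant byte.
The bytes are already most-significant first: 0xEA99.
Top bit is set, so as a signed 16-bit value this is 0xEA99 − 2^16 = -5479.

-5479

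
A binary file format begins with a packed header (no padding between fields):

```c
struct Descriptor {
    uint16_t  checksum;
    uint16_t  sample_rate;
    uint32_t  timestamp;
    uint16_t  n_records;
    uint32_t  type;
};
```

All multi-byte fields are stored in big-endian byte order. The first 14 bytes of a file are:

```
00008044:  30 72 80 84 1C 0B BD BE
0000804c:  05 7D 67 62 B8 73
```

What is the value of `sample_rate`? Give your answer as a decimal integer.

`sample_rate` follows `checksum` (2 bytes), so it starts at byte offset 2 and occupies 2 bytes.
Bytes at offsets 2..3: 80 84.
In big-endian order the high byte comes first in memory.
The bytes are already most-significant first: 0x8084.
0x8084 = 32900.

32900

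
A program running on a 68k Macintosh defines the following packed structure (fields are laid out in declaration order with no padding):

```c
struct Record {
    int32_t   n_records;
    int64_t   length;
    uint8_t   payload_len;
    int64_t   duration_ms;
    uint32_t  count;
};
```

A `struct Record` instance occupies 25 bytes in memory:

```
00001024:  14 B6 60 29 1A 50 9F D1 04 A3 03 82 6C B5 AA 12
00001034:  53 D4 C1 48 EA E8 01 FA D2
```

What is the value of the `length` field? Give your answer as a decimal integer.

`length` follows `n_records` (4 bytes), so it starts at byte offset 4 and occupies 8 bytes.
Bytes at offsets 4..11: 1A 50 9F D1 04 A3 03 82.
In big-endian order the high byte comes first in memory.
The bytes are already most-significant first: 0x1A509FD104A30382.
0x1A509FD104A30382 = 1896191163197752194.

1896191163197752194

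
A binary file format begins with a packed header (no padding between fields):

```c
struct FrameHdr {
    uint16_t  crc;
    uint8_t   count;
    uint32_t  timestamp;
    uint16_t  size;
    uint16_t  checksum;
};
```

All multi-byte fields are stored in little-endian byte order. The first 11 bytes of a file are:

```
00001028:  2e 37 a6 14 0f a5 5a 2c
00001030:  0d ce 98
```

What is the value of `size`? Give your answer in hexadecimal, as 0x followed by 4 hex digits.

`size` follows `crc` (2 B), `count` (1 B), `timestamp` (4 B), so it starts at offset 2 + 1 + 4 = 7 and occupies 2 bytes.
Bytes at offsets 7..8: 2C 0D.
Little-endian: lowest address holds the least-significant byte.
Reassemble most-significant byte first: 0D 2C → 0x0D2C.

0x0D2C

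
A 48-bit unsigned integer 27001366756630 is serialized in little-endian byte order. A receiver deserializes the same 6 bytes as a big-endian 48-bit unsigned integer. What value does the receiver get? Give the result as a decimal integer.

27001366756630 in 48-bit hexadecimal is 0x188EBEDFBD16.
Stored little-endian, the bytes at ascending addresses are 16 BD DF BE 8E 18.
Read back as big-endian, the last byte is least significant, giving 0x16BDDFBE8E18.
0x16BDDFBE8E18 = 25004758437400.

25004758437400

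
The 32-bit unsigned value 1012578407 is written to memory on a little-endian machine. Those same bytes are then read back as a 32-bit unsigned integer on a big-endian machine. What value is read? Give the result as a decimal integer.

1740134972

1012578407 in 32-bit hexadecimal is 0x3C5AB867.
Stored little-endian, the bytes at ascending addresses are 67 B8 5A 3C.
Read back as big-endian, the last byte is least significant, giving 0x67B85A3C.
0x67B85A3C = 1740134972.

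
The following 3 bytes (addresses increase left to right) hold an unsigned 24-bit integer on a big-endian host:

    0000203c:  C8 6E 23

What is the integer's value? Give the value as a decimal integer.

13135395

Big-endian stores the most-significant byte at the lowest address.
The bytes are already most-significant first: 0xC86E23.
0xC86E23 = 13135395.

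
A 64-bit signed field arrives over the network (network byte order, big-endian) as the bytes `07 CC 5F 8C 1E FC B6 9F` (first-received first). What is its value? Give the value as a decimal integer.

In big-endian order the high byte comes first in memory.
The bytes are already most-significant first: 0x07CC5F8C1EFCB69F.
0x07CC5F8C1EFCB69F = 561929108934407839.

561929108934407839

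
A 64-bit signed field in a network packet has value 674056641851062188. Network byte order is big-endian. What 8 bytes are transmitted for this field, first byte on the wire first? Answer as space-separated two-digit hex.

09 5A BA F1 C8 06 77 AC

674056641851062188 in hexadecimal, padded to 64 bits, is 0x095ABAF1C80677AC.
Split into bytes (most-significant first): 09 5A BA F1 C8 06 77 AC.
Big-endian: lowest address holds the most-significant byte.
So the memory order matches the most-significant-first order: 09 5A BA F1 C8 06 77 AC.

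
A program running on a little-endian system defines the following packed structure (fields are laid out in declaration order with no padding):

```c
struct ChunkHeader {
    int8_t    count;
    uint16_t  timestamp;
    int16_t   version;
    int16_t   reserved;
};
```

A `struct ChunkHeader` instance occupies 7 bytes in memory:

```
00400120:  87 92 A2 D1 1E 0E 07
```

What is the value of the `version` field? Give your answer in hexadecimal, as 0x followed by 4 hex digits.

0x1ED1

`version` follows `count` (1 B), `timestamp` (2 B), so it starts at offset 1 + 2 = 3 and occupies 2 bytes.
Bytes at offsets 3..4: D1 1E.
Little-endian stores the least-significant byte at the lowest address.
Reassemble most-significant byte first: 1E D1 → 0x1ED1.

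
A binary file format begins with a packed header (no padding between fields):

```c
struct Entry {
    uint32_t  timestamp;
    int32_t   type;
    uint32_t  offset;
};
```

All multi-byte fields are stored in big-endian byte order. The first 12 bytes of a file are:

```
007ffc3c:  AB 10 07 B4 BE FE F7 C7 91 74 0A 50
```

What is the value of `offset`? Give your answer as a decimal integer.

`offset` follows `timestamp` (4 B), `type` (4 B), so it starts at offset 4 + 4 = 8 and occupies 4 bytes.
Bytes at offsets 8..11: 91 74 0A 50.
In big-endian order the high byte comes first in memory.
The bytes are already most-significant first: 0x91740A50.
0x91740A50 = 2440301136.

2440301136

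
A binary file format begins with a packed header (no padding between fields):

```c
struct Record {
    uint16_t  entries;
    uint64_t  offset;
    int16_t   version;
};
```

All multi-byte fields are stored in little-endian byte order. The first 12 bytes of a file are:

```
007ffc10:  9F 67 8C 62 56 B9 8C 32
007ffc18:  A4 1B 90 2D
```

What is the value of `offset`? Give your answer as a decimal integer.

1991772515190858380

`offset` follows `entries` (2 bytes), so it starts at byte offset 2 and occupies 8 bytes.
Bytes at offsets 2..9: 8C 62 56 B9 8C 32 A4 1B.
Little-endian: lowest address holds the least-significant byte.
Reassemble most-significant byte first: 1B A4 32 8C B9 56 62 8C → 0x1BA4328CB956628C.
0x1BA4328CB956628C = 1991772515190858380.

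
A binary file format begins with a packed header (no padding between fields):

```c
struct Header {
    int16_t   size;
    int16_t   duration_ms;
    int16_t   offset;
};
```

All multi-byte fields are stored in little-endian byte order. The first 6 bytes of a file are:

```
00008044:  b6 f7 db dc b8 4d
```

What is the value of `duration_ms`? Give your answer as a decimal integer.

-8997

`duration_ms` follows `size` (2 bytes), so it starts at byte offset 2 and occupies 2 bytes.
Bytes at offsets 2..3: DB DC.
Little-endian stores the least-significant byte at the lowest address.
Reassemble most-significant byte first: DC DB → 0xDCDB.
Top bit is set, so as a signed 16-bit value this is 0xDCDB − 2^16 = -8997.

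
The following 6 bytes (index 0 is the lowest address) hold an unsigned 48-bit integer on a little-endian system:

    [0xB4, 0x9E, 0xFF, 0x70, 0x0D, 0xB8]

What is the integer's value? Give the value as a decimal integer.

202367869886132

In little-endian order the low byte comes first in memory.
Reassemble most-significant byte first: B8 0D 70 FF 9E B4 → 0xB80D70FF9EB4.
0xB80D70FF9EB4 = 202367869886132.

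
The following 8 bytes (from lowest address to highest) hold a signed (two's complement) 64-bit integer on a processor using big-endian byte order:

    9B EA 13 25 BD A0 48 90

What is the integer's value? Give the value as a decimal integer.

Big-endian stores the most-significant byte at the lowest address.
The bytes are already most-significant first: 0x9BEA1325BDA04890.
Top bit is set, so as a signed 64-bit value this is 0x9BEA1325BDA04890 − 2^64 = -7211930800464312176.

-7211930800464312176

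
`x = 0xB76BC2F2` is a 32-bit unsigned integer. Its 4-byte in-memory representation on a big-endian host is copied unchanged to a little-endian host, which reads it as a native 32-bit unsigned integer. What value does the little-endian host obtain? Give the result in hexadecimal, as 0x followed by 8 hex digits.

0xF2C26BB7

Stored big-endian, the bytes at ascending addresses are B7 6B C2 F2.
Read back as little-endian, the first byte is least significant, giving 0xF2C26BB7.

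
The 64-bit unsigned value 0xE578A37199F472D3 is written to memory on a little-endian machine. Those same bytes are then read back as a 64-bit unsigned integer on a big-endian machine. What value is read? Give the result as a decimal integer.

Stored little-endian, the bytes at ascending addresses are D3 72 F4 99 71 A3 78 E5.
Read back as big-endian, the last byte is least significant, giving 0xD372F49971A378E5.
0xD372F49971A378E5 = 15236509429221521637.

15236509429221521637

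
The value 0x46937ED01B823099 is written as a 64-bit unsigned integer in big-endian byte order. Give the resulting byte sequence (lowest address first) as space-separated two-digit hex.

Split into bytes (most-significant first): 46 93 7E D0 1B 82 30 99.
In big-endian order the high byte comes first in memory.
So the memory order matches the most-significant-first order: 46 93 7E D0 1B 82 30 99.

46 93 7E D0 1B 82 30 99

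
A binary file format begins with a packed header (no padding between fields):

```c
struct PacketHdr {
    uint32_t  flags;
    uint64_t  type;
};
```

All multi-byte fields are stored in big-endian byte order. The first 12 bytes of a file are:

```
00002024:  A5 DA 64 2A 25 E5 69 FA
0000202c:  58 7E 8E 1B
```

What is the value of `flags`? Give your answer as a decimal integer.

2782553130

`flags` is the first field, at byte offset 0, occupying 4 bytes.
Bytes at offsets 0..3: A5 DA 64 2A.
Big-endian stores the most-significant byte at the lowest address.
The bytes are already most-significant first: 0xA5DA642A.
0xA5DA642A = 2782553130.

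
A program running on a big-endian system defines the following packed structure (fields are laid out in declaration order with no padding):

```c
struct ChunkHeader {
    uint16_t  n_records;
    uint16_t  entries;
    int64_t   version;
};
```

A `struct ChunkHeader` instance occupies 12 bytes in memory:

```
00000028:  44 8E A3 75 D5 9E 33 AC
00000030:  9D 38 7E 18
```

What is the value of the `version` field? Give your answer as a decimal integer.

`version` follows `n_records` (2 B), `entries` (2 B), so it starts at offset 2 + 2 = 4 and occupies 8 bytes.
Bytes at offsets 4..11: D5 9E 33 AC 9D 38 7E 18.
In big-endian order the high byte comes first in memory.
The bytes are already most-significant first: 0xD59E33AC9D387E18.
Top bit is set, so as a signed 64-bit value this is 0xD59E33AC9D387E18 − 2^64 = -3053946680845500904.

-3053946680845500904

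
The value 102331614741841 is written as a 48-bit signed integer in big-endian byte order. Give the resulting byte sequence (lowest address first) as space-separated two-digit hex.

102331614741841 in hexadecimal, padded to 48 bits, is 0x5D11EF8BC551.
Split into bytes (most-significant first): 5D 11 EF 8B C5 51.
Big-endian stores the most-significant byte at the lowest address.
So the memory order matches the most-significant-first order: 5D 11 EF 8B C5 51.

5D 11 EF 8B C5 51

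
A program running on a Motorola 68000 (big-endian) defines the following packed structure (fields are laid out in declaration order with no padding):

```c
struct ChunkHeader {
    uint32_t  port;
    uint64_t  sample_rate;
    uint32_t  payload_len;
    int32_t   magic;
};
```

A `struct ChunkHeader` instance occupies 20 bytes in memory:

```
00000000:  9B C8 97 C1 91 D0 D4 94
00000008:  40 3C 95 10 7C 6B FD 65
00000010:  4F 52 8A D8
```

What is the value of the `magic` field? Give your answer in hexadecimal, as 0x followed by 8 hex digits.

`magic` follows `port` (4 B), `sample_rate` (8 B), `payload_len` (4 B), so it starts at offset 4 + 8 + 4 = 16 and occupies 4 bytes.
Bytes at offsets 16..19: 4F 52 8A D8.
Big-endian: lowest address holds the most-significant byte.
The bytes are already most-significant first: 0x4F528AD8.

0x4F528AD8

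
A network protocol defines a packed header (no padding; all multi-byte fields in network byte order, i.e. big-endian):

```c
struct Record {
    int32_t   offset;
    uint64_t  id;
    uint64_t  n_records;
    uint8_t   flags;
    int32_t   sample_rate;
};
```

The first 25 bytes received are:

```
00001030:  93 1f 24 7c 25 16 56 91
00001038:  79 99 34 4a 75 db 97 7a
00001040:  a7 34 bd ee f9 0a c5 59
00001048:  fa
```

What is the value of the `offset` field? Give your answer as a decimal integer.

-1826675588

`offset` is the first field, at byte offset 0, occupying 4 bytes.
Bytes at offsets 0..3: 93 1F 24 7C.
Big-endian: lowest address holds the most-significant byte.
The bytes are already most-significant first: 0x931F247C.
Top bit is set, so as a signed 32-bit value this is 0x931F247C − 2^32 = -1826675588.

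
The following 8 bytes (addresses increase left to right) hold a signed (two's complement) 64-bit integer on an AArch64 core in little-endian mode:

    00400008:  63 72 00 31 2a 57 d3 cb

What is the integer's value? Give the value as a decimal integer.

Little-endian stores the least-significant byte at the lowest address.
Reassemble most-significant byte first: CB D3 57 2A 31 00 72 63 → 0xCBD3572A31007263.
Top bit is set, so as a signed 64-bit value this is 0xCBD3572A31007263 − 2^64 = -3759565425201876381.

-3759565425201876381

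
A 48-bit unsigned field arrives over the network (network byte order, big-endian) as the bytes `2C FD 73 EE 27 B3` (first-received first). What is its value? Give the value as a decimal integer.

Big-endian stores the most-significant byte at the lowest address.
The bytes are already most-significant first: 0x2CFD73EE27B3.
0x2CFD73EE27B3 = 49467083335603.

49467083335603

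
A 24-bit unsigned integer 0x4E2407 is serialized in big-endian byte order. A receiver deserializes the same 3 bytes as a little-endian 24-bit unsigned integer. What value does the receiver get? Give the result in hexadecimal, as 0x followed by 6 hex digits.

Stored big-endian, the bytes at ascending addresses are 4E 24 07.
Read back as little-endian, the first byte is least significant, giving 0x07244E.

0x07244E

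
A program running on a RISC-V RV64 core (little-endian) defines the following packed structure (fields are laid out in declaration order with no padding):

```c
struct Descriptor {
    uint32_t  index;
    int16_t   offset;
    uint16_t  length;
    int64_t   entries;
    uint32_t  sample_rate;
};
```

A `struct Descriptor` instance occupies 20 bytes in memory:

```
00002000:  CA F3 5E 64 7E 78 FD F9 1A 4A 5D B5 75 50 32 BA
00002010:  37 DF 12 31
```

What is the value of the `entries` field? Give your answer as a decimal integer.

`entries` follows `index` (4 B), `offset` (2 B), `length` (2 B), so it starts at offset 4 + 2 + 2 = 8 and occupies 8 bytes.
Bytes at offsets 8..15: 1A 4A 5D B5 75 50 32 BA.
Little-endian stores the least-significant byte at the lowest address.
Reassemble most-significant byte first: BA 32 50 75 B5 5D 4A 1A → 0xBA325075B55D4A1A.
Top bit is set, so as a signed 64-bit value this is 0xBA325075B55D4A1A − 2^64 = -5029869367335237094.

-5029869367335237094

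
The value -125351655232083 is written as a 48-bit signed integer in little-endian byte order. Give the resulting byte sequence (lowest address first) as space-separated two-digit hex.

Two's complement of -125351655232083 in 48 bits: 125351655232083 = 0x7201B4E1D253; invert → 0x8DFE4B1E2DAC; add 1 → 0x8DFE4B1E2DAD.
Split into bytes (most-significant first): 8D FE 4B 1E 2D AD.
Little-endian stores the least-significant byte at the lowest address.
So at ascending addresses the bytes are AD 2D 1E 4B FE 8D.

AD 2D 1E 4B FE 8D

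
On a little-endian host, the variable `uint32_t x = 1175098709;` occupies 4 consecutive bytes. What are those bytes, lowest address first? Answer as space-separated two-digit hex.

55 95 0A 46

1175098709 in hexadecimal, padded to 32 bits, is 0x460A9555.
Split into bytes (most-significant first): 46 0A 95 55.
Little-endian: lowest address holds the least-significant byte.
So at ascending addresses the bytes are 55 95 0A 46.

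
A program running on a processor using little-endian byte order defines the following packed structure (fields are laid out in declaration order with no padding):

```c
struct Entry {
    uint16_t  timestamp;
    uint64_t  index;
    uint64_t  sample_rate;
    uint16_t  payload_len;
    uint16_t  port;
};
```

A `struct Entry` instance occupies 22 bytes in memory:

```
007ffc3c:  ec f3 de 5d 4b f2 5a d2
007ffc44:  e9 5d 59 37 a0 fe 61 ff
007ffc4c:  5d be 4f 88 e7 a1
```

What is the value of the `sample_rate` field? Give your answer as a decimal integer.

`sample_rate` follows `timestamp` (2 B), `index` (8 B), so it starts at offset 2 + 8 = 10 and occupies 8 bytes.
Bytes at offsets 10..17: 59 37 A0 FE 61 FF 5D BE.
In little-endian order the low byte comes first in memory.
Reassemble most-significant byte first: BE 5D FF 61 FE A0 37 59 → 0xBE5DFF61FEA03759.
0xBE5DFF61FEA03759 = 13717400836389222233.

13717400836389222233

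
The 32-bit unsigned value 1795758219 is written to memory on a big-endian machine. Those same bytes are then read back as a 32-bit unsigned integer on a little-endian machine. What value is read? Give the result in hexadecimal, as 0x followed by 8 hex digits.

1795758219 in 32-bit hexadecimal is 0x6B09188B.
Stored big-endian, the bytes at ascending addresses are 6B 09 18 8B.
Read back as little-endian, the first byte is least significant, giving 0x8B18096B.

0x8B18096B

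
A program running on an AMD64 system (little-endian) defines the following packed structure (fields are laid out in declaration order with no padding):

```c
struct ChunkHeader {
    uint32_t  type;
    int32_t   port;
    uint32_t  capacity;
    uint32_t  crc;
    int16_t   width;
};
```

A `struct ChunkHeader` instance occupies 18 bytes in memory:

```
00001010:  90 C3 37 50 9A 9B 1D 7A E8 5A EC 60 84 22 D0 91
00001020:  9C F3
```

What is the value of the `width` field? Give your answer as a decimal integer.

-3172

`width` follows `type` (4 B), `port` (4 B), `capacity` (4 B), `crc` (4 B), so it starts at offset 4 + 4 + 4 + 4 = 16 and occupies 2 bytes.
Bytes at offsets 16..17: 9C F3.
Little-endian: lowest address holds the least-significant byte.
Reassemble most-significant byte first: F3 9C → 0xF39C.
Top bit is set, so as a signed 16-bit value this is 0xF39C − 2^16 = -3172.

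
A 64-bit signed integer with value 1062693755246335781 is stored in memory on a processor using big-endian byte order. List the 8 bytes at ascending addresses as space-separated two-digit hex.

0E BF 72 57 0A 7B D7 25

1062693755246335781 in hexadecimal, padded to 64 bits, is 0x0EBF72570A7BD725.
Split into bytes (most-significant first): 0E BF 72 57 0A 7B D7 25.
Big-endian stores the most-significant byte at the lowest address.
So the memory order matches the most-significant-first order: 0E BF 72 57 0A 7B D7 25.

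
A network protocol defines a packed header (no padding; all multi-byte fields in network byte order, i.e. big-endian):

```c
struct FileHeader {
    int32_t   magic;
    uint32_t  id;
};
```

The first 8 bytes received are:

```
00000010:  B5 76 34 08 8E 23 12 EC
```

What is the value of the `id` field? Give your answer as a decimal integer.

2384663276

`id` follows `magic` (4 bytes), so it starts at byte offset 4 and occupies 4 bytes.
Bytes at offsets 4..7: 8E 23 12 EC.
Big-endian stores the most-significant byte at the lowest address.
The bytes are already most-significant first: 0x8E2312EC.
0x8E2312EC = 2384663276.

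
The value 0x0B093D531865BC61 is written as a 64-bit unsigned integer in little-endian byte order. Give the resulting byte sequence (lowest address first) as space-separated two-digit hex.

Split into bytes (most-significant first): 0B 09 3D 53 18 65 BC 61.
Little-endian: lowest address holds the least-significant byte.
So at ascending addresses the bytes are 61 BC 65 18 53 3D 09 0B.

61 BC 65 18 53 3D 09 0B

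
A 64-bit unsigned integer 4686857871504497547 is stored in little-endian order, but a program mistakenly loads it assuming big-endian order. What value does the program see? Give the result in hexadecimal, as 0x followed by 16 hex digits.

0x8BDBC4EF66100B41

4686857871504497547 in 64-bit hexadecimal is 0x410B1066EFC4DB8B.
Stored little-endian, the bytes at ascending addresses are 8B DB C4 EF 66 10 0B 41.
Read back as big-endian, the last byte is least significant, giving 0x8BDBC4EF66100B41.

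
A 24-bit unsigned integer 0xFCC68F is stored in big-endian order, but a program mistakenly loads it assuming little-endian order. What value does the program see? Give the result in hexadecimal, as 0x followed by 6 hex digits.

Stored big-endian, the bytes at ascending addresses are FC C6 8F.
Read back as little-endian, the first byte is least significant, giving 0x8FC6FC.

0x8FC6FC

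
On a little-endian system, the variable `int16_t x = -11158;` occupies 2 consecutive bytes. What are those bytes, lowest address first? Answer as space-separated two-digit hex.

6A D4

Two's complement of -11158 in 16 bits: 11158 = 0x2B96; invert → 0xD469; add 1 → 0xD46A.
Split into bytes (most-significant first): D4 6A.
In little-endian order the low byte comes first in memory.
So at ascending addresses the bytes are 6A D4.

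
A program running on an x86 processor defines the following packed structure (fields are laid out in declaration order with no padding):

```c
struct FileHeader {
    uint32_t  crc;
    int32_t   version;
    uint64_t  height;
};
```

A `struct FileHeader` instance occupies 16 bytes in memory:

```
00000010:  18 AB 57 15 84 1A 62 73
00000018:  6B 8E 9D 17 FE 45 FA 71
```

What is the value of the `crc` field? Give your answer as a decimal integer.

`crc` is the first field, at byte offset 0, occupying 4 bytes.
Bytes at offsets 0..3: 18 AB 57 15.
Little-endian stores the least-significant byte at the lowest address.
Reassemble most-significant byte first: 15 57 AB 18 → 0x1557AB18.
0x1557AB18 = 358066968.

358066968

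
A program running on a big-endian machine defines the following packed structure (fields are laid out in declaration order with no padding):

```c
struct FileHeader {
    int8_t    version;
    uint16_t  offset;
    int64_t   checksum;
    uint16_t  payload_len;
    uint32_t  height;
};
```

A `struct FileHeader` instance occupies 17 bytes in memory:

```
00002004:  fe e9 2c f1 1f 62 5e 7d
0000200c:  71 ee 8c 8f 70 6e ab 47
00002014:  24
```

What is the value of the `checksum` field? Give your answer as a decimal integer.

`checksum` follows `version` (1 B), `offset` (2 B), so it starts at offset 1 + 2 = 3 and occupies 8 bytes.
Bytes at offsets 3..10: F1 1F 62 5E 7D 71 EE 8C.
In big-endian order the high byte comes first in memory.
The bytes are already most-significant first: 0xF11F625E7D71EE8C.
Top bit is set, so as a signed 64-bit value this is 0xF11F625E7D71EE8C − 2^64 = -1072030028319822196.

-1072030028319822196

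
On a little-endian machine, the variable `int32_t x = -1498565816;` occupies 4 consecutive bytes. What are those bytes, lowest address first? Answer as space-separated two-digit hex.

Two's complement of -1498565816 in 32 bits: 1498565816 = 0x59524CB8; invert → 0xA6ADB347; add 1 → 0xA6ADB348.
Split into bytes (most-significant first): A6 AD B3 48.
Little-endian: lowest address holds the least-significant byte.
So at ascending addresses the bytes are 48 B3 AD A6.

48 B3 AD A6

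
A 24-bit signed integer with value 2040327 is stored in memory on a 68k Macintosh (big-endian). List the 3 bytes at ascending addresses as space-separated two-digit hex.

2040327 in hexadecimal, padded to 24 bits, is 0x1F2207.
Split into bytes (most-significant first): 1F 22 07.
Big-endian stores the most-significant byte at the lowest address.
So the memory order matches the most-significant-first order: 1F 22 07.

1F 22 07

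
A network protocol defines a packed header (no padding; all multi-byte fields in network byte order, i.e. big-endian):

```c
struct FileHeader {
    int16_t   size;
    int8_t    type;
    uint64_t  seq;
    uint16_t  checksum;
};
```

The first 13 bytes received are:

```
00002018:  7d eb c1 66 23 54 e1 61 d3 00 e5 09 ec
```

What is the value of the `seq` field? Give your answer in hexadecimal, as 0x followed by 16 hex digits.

`seq` follows `size` (2 B), `type` (1 B), so it starts at offset 2 + 1 = 3 and occupies 8 bytes.
Bytes at offsets 3..10: 66 23 54 E1 61 D3 00 E5.
Big-endian stores the most-significant byte at the lowest address.
The bytes are already most-significant first: 0x662354E161D300E5.

0x662354E161D300E5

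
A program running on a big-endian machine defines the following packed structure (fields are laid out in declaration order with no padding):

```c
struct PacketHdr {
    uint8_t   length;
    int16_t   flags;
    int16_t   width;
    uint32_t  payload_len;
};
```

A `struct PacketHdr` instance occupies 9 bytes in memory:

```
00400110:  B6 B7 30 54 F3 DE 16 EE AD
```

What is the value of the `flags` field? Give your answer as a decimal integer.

-18640

`flags` follows `length` (1 byte), so it starts at byte offset 1 and occupies 2 bytes.
Bytes at offsets 1..2: B7 30.
Big-endian stores the most-significant byte at the lowest address.
The bytes are already most-significant first: 0xB730.
Top bit is set, so as a signed 16-bit value this is 0xB730 − 2^16 = -18640.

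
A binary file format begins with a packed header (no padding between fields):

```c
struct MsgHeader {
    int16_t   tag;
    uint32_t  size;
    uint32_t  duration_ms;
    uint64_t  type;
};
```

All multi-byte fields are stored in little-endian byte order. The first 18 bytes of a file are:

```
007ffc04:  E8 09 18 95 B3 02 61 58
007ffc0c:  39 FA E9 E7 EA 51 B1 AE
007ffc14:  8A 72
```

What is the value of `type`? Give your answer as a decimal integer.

`type` follows `tag` (2 B), `size` (4 B), `duration_ms` (4 B), so it starts at offset 2 + 4 + 4 = 10 and occupies 8 bytes.
Bytes at offsets 10..17: E9 E7 EA 51 B1 AE 8A 72.
In little-endian order the low byte comes first in memory.
Reassemble most-significant byte first: 72 8A AE B1 51 EA E7 E9 → 0x728AAEB151EAE7E9.
0x728AAEB151EAE7E9 = 8253601343716648937.

8253601343716648937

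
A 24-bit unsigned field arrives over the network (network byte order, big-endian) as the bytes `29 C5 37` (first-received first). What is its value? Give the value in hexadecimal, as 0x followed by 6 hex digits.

Big-endian: lowest address holds the most-significant byte.
The bytes are already most-significant first: 0x29C537.

0x29C537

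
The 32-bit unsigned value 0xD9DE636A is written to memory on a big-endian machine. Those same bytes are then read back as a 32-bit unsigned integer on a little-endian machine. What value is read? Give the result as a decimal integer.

1784930009

Stored big-endian, the bytes at ascending addresses are D9 DE 63 6A.
Read back as little-endian, the first byte is least significant, giving 0x6A63DED9.
0x6A63DED9 = 1784930009.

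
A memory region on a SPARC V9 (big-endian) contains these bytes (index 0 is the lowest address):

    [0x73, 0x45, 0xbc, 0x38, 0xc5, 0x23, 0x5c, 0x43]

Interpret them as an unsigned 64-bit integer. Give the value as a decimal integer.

8306252039766367299

In big-endian order the high byte comes first in memory.
The bytes are already most-significant first: 0x7345BC38C5235C43.
0x7345BC38C5235C43 = 8306252039766367299.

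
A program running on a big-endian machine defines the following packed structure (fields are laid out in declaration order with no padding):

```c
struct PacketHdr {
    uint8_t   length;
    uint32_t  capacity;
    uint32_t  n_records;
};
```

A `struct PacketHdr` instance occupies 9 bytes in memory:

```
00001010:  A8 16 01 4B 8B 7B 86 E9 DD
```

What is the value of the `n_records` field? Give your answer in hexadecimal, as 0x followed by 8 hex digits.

`n_records` follows `length` (1 B), `capacity` (4 B), so it starts at offset 1 + 4 = 5 and occupies 4 bytes.
Bytes at offsets 5..8: 7B 86 E9 DD.
Big-endian: lowest address holds the most-significant byte.
The bytes are already most-significant first: 0x7B86E9DD.

0x7B86E9DD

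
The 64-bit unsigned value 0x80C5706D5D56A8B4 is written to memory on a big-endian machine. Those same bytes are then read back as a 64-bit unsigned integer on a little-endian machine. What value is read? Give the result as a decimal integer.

Stored big-endian, the bytes at ascending addresses are 80 C5 70 6D 5D 56 A8 B4.
Read back as little-endian, the first byte is least significant, giving 0xB4A8565D6D70C580.
0xB4A8565D6D70C580 = 13017749682182473088.

13017749682182473088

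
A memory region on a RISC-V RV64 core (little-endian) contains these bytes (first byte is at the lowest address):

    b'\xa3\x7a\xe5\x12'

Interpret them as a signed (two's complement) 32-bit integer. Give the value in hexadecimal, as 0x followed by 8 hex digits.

0x12E57AA3

Little-endian: lowest address holds the least-significant byte.
Reassemble most-significant byte first: 12 E5 7A A3 → 0x12E57AA3.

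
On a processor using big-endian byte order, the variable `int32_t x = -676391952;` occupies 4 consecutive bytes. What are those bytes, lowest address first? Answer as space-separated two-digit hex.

D7 AF 13 F0

Two's complement of -676391952 in 32 bits: 676391952 = 0x2850EC10; invert → 0xD7AF13EF; add 1 → 0xD7AF13F0.
Split into bytes (most-significant first): D7 AF 13 F0.
Big-endian stores the most-significant byte at the lowest address.
So the memory order matches the most-significant-first order: D7 AF 13 F0.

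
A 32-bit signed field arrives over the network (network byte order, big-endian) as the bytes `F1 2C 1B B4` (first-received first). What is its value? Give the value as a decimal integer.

In big-endian order the high byte comes first in memory.
The bytes are already most-significant first: 0xF12C1BB4.
Top bit is set, so as a signed 32-bit value this is 0xF12C1BB4 − 2^32 = -248767564.

-248767564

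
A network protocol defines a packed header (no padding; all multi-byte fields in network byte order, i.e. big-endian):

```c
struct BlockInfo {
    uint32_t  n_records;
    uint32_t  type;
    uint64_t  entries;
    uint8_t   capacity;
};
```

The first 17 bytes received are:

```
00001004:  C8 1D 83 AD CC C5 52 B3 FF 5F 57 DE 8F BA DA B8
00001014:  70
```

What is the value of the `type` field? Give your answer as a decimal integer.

3435483827

`type` follows `n_records` (4 bytes), so it starts at byte offset 4 and occupies 4 bytes.
Bytes at offsets 4..7: CC C5 52 B3.
In big-endian order the high byte comes first in memory.
The bytes are already most-significant first: 0xCCC552B3.
0xCCC552B3 = 3435483827.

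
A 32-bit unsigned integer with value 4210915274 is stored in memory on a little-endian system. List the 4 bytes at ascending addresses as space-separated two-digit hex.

CA 77 FD FA

4210915274 in hexadecimal, padded to 32 bits, is 0xFAFD77CA.
Split into bytes (most-significant first): FA FD 77 CA.
In little-endian order the low byte comes first in memory.
So at ascending addresses the bytes are CA 77 FD FA.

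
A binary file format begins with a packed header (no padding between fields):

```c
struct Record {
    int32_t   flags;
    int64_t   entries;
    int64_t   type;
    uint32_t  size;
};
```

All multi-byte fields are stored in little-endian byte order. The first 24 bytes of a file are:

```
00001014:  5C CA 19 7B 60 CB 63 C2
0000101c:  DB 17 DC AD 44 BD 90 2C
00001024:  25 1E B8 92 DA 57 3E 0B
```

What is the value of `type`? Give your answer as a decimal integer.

`type` follows `flags` (4 B), `entries` (8 B), so it starts at offset 4 + 8 = 12 and occupies 8 bytes.
Bytes at offsets 12..19: 44 BD 90 2C 25 1E B8 92.
Little-endian stores the least-significant byte at the lowest address.
Reassemble most-significant byte first: 92 B8 1E 25 2C 90 BD 44 → 0x92B81E252C90BD44.
Top bit is set, so as a signed 64-bit value this is 0x92B81E252C90BD44 − 2^64 = -7874510803447005884.

-7874510803447005884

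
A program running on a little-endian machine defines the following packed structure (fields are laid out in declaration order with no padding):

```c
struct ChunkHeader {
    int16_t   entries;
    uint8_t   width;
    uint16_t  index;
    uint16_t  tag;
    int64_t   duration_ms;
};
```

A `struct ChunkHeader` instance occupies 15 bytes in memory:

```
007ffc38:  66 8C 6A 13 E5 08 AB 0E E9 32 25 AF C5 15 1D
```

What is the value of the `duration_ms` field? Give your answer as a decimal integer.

`duration_ms` follows `entries` (2 B), `width` (1 B), `index` (2 B), `tag` (2 B), so it starts at offset 2 + 1 + 2 + 2 = 7 and occupies 8 bytes.
Bytes at offsets 7..14: 0E E9 32 25 AF C5 15 1D.
In little-endian order the low byte comes first in memory.
Reassemble most-significant byte first: 1D 15 C5 AF 25 32 E9 0E → 0x1D15C5AF2532E90E.
0x1D15C5AF2532E90E = 2095798557644876046.

2095798557644876046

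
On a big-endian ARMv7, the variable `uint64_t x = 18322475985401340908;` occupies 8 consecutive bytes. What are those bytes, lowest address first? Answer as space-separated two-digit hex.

18322475985401340908 in hexadecimal, padded to 64 bits, is 0xFE4682D50378E3EC.
Split into bytes (most-significant first): FE 46 82 D5 03 78 E3 EC.
In big-endian order the high byte comes first in memory.
So the memory order matches the most-significant-first order: FE 46 82 D5 03 78 E3 EC.

FE 46 82 D5 03 78 E3 EC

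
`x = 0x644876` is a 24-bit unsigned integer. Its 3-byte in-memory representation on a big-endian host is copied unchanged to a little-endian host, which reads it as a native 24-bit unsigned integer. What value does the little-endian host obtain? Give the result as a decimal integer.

Stored big-endian, the bytes at ascending addresses are 64 48 76.
Read back as little-endian, the first byte is least significant, giving 0x764864.
0x764864 = 7751780.

7751780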